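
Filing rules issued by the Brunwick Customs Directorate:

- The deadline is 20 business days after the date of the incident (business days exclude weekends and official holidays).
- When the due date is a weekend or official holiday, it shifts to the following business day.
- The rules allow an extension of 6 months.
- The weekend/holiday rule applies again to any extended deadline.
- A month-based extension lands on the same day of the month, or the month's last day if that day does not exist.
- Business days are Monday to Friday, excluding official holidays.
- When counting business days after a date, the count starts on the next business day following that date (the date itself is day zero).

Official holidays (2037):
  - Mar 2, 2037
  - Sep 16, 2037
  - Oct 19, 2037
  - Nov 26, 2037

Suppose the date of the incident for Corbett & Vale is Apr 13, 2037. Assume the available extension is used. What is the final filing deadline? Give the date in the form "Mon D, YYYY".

Nov 11, 2037

Counting 20 business days after Apr 13, 2037 (skipping weekends and listed holidays) reaches May 11, 2037.
Since May 11, 2037 is a Monday and not a holiday, the date is unchanged.
Applying the 6 months extension: 6 months after May 11, 2037 is Nov 11, 2037.
Nov 11, 2037 is a Wednesday and not a listed holiday, so it stands.
The final due date is Nov 11, 2037.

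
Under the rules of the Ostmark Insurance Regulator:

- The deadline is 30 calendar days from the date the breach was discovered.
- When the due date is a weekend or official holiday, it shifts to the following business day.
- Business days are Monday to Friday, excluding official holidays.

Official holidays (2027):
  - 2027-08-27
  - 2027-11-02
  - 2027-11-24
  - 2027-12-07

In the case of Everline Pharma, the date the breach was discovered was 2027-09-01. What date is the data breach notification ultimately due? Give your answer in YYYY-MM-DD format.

2027-10-01

Adding 30 calendar days to 2027-09-01 gives 2027-10-01.
Since 2027-10-01 is a Friday and not a holiday, the date is unchanged.
The final due date is 2027-10-01.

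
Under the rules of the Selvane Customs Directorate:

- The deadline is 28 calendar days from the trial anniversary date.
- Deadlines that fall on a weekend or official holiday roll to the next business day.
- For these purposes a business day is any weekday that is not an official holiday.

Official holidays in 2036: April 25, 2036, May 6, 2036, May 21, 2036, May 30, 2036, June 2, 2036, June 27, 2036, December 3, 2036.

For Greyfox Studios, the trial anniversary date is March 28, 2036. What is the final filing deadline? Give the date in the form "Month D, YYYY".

From March 28, 2036, 28 calendar days later is April 25, 2036.
Because April 25, 2036 is a listed holiday, the deadline becomes April 28, 2036 (Monday).
The final due date is April 28, 2036.

April 28, 2036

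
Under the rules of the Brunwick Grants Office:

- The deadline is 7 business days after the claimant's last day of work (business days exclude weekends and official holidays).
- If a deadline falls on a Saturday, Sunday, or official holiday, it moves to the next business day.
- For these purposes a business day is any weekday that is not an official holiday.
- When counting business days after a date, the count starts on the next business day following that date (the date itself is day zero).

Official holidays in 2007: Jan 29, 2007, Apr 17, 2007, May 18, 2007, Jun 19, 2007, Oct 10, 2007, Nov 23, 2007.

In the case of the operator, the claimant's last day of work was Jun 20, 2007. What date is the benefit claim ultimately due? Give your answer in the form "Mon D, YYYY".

Starting the day after Jun 20, 2007 and counting 7 business days lands on Jun 29, 2007.
Since Jun 29, 2007 is a Friday and not a holiday, the date is unchanged.
Final deadline: Jun 29, 2007.

Jun 29, 2007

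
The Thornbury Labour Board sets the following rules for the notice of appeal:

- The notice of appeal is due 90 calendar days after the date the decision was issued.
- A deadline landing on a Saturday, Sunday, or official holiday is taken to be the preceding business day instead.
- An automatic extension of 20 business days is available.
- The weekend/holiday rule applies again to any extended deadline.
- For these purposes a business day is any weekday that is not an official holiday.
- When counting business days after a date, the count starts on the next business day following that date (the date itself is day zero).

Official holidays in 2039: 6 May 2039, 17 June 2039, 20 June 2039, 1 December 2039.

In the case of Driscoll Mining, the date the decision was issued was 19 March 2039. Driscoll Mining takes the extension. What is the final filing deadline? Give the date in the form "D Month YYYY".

18 July 2039

From 19 March 2039, 90 calendar days later is 17 June 2039.
17 June 2039 is a listed holiday, so it moves to the preceding business day, 16 June 2039 (Thursday).
The 20-business-day extension runs from 16 June 2039 to 18 July 2039.
18 July 2039 (Monday) is already a business day.
Deadline: 18 July 2039.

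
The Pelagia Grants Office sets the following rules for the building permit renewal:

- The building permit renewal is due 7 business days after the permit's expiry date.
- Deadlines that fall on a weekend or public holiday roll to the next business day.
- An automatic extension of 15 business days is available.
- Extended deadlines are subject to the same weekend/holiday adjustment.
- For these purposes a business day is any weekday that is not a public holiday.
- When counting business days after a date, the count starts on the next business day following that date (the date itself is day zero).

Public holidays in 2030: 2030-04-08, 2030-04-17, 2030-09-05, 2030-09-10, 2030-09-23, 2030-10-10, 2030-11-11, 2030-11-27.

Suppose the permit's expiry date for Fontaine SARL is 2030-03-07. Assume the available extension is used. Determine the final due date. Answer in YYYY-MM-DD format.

Starting the day after 2030-03-07 and counting 7 business days lands on 2030-03-18.
2030-03-18 (Monday) is already a business day.
Counting 15 further business days from 2030-03-18 reaches 2030-04-09.
2030-04-09 falls on a Tuesday, which is a business day, so no adjustment is needed.
So the filing is due 2030-04-09.

2030-04-09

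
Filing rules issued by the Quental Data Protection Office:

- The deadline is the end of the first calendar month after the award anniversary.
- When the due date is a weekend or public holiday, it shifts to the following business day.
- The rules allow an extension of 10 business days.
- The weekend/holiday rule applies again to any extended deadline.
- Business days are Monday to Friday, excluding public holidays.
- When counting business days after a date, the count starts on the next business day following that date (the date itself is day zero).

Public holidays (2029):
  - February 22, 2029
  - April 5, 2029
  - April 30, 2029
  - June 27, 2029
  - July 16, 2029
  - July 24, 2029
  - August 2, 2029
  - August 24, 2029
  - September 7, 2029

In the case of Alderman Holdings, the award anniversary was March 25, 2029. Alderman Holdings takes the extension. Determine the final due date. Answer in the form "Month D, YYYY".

May 15, 2029

1 month after March 25, 2029 falls in April 2029; the last day of that month is April 30, 2029.
April 30, 2029 is a listed holiday, so it moves to the next business day, May 1, 2029 (Tuesday).
Applying the 10-business-day extension: 10 business days after May 1, 2029 is May 15, 2029.
May 15, 2029 (Tuesday) is already a business day.
The final due date is May 15, 2029.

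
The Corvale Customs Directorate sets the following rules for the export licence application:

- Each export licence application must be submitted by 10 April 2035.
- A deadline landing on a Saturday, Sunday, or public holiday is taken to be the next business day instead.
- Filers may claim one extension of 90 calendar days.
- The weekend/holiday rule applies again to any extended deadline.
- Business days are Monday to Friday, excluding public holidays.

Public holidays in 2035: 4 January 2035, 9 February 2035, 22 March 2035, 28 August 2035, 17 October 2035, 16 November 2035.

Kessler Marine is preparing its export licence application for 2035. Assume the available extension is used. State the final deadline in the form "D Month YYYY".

9 July 2035

Start from the fixed due date, 10 April 2035.
10 April 2035 falls on a Tuesday, which is a business day, so no adjustment is needed.
The 90-calendar-day extension moves the deadline from 10 April 2035 to 9 July 2035.
9 July 2035 is a Monday and not a listed holiday, so it stands.
The final due date is 9 July 2035.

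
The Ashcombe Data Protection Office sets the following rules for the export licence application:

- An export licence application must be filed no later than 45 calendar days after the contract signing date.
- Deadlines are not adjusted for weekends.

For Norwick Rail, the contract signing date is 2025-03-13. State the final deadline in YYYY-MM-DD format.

2025-04-27

From 2025-03-13, 45 calendar days later is 2025-04-27.
No adjustment is made for weekends or holidays, so 2025-04-27 stands.
Final deadline: 2025-04-27.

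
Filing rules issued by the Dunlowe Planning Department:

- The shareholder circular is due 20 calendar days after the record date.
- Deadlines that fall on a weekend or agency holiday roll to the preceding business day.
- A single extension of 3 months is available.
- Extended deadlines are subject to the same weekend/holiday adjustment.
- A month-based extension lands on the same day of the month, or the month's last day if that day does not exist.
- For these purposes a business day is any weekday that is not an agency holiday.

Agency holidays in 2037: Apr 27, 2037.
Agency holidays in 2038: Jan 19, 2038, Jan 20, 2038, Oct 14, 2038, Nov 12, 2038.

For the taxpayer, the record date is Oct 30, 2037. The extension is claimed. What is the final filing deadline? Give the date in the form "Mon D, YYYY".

Feb 19, 2038

Trigger date Oct 30, 2037 + 20 calendar days = Nov 19, 2037.
Nov 19, 2037 (Thursday) is already a business day.
Applying the 3 months extension: 3 months after Nov 19, 2037 is Feb 19, 2038.
Feb 19, 2038 is a Friday and not a listed holiday, so it stands.
Deadline: Feb 19, 2038.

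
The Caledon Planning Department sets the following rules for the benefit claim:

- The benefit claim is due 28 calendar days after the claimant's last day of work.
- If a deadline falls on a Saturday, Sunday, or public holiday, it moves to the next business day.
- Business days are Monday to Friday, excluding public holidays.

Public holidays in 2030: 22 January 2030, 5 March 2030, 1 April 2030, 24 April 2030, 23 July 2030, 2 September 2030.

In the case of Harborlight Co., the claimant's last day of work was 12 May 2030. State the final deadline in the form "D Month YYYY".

10 June 2030

Trigger date 12 May 2030 + 28 calendar days = 9 June 2030.
9 June 2030 is a Sunday, so it moves to the next business day, 10 June 2030 (Monday).
So the filing is due 10 June 2030.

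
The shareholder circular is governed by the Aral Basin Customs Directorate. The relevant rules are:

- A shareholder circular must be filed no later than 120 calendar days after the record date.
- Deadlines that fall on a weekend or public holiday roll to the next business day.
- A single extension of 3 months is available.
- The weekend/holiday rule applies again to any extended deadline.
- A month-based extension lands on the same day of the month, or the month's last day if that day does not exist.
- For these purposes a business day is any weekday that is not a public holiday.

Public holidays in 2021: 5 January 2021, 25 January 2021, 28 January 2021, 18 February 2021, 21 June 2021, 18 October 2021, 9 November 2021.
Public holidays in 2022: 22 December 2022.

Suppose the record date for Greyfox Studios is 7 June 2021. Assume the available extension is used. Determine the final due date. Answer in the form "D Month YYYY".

5 January 2022

From 7 June 2021, 120 calendar days later is 5 October 2021.
5 October 2021 (Tuesday) is already a business day.
Add 3 months to 5 October 2021: 5 January 2022.
5 January 2022 is a Wednesday and not a listed holiday, so it stands.
The final due date is 5 January 2022.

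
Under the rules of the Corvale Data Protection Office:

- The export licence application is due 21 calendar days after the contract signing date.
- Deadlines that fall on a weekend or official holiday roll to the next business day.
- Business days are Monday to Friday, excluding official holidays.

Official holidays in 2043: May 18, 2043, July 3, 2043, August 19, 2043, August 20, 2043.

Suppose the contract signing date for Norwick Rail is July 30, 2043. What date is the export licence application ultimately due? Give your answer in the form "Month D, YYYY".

August 21, 2043

Adding 21 calendar days to July 30, 2043 gives August 20, 2043.
August 20, 2043 is a listed holiday, so it moves to the next business day, August 21, 2043 (Friday).
Final deadline: August 21, 2043.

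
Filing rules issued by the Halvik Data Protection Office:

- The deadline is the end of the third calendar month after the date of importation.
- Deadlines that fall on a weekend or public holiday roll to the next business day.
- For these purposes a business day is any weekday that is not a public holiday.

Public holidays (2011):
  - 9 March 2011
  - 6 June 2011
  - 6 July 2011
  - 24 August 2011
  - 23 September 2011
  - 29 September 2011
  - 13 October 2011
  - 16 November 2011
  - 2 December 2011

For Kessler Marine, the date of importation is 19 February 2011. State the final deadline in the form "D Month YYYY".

3 months after 19 February 2011 falls in May 2011; the last day of that month is 31 May 2011.
31 May 2011 falls on a Tuesday, which is a business day, so no adjustment is needed.
So the filing is due 31 May 2011.

31 May 2011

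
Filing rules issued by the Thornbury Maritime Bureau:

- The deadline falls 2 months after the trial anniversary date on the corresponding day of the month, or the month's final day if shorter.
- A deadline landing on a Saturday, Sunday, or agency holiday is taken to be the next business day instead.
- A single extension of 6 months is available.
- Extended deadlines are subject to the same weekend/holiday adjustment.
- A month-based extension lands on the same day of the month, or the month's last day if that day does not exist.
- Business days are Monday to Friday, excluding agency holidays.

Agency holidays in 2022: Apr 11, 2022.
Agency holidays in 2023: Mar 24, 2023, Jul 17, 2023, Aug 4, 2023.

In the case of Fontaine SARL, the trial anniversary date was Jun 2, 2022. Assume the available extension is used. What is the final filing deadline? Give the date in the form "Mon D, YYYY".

2 months from Jun 2, 2022 is Aug 2, 2022.
Aug 2, 2022 (Tuesday) is already a business day.
Add 6 months to Aug 2, 2022: Feb 2, 2023.
Feb 2, 2023 falls on a Thursday, which is a business day, so no adjustment is needed.
The final due date is Feb 2, 2023.

Feb 2, 2023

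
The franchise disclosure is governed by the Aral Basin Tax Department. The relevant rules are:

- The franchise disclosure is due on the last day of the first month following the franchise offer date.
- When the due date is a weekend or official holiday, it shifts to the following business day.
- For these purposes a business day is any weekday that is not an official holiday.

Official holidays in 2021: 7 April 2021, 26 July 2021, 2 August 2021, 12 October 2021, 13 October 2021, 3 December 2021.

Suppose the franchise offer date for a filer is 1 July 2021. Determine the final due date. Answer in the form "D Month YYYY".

The first month after 1 July 2021 is August 2021, whose last day is 31 August 2021.
31 August 2021 is a Tuesday and not a listed holiday, so it stands.
Deadline: 31 August 2021.

31 August 2021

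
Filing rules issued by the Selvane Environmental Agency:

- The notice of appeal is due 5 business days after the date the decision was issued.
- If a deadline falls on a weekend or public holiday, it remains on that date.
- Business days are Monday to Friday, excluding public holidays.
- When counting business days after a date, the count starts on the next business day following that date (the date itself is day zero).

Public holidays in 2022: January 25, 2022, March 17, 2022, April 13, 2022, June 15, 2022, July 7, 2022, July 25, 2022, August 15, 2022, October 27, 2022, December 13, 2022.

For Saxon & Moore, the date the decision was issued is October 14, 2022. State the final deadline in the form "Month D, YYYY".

October 21, 2022

Counting 5 business days after October 14, 2022 (skipping weekends and listed holidays) reaches October 21, 2022.
October 21, 2022 falls on a Friday. The rules make no weekend/holiday allowance, so it remains October 21, 2022.
So the filing is due October 21, 2022.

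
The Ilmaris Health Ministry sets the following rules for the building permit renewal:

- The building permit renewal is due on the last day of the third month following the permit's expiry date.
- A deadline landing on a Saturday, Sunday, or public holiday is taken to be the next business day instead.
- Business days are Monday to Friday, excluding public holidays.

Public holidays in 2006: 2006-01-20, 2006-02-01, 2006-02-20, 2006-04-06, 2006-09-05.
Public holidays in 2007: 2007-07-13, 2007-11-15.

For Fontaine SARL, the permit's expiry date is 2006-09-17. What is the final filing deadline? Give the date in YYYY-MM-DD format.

2007-01-01

The third month after 2006-09-17 is December 2006, whose last day is 2006-12-31.
2006-12-31 falls on a Sunday. Rolling to the next business day gives 2007-01-01, a Monday.
The final due date is 2007-01-01.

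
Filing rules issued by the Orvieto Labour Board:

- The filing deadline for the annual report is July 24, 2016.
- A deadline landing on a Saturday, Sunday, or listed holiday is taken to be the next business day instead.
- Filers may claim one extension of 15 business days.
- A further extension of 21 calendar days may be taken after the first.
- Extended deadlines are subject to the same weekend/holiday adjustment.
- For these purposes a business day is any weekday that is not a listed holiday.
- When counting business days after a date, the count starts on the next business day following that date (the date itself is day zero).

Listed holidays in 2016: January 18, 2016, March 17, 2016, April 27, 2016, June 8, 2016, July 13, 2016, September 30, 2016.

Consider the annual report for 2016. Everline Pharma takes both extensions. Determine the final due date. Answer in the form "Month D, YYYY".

Start from the fixed due date, July 24, 2016.
Because July 24, 2016 is a Sunday, the deadline becomes July 25, 2016 (Monday).
The 15-business-day extension runs from July 25, 2016 to August 15, 2016.
August 15, 2016 is a Monday and not a listed holiday, so it stands.
With the 21-day extension, August 15, 2016 becomes September 5, 2016.
September 5, 2016 is a Monday and not a listed holiday, so it stands.
Final deadline: September 5, 2016.

September 5, 2016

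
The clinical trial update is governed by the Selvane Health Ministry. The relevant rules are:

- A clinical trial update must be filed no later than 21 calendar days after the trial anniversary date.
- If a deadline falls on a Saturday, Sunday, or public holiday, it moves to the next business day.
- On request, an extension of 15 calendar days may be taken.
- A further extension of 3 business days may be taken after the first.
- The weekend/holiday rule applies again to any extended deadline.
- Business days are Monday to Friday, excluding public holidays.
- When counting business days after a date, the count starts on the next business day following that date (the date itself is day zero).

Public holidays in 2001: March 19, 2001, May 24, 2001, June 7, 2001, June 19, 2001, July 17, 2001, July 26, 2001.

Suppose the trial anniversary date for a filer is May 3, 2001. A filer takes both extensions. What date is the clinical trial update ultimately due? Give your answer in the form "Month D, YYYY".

From May 3, 2001, 21 calendar days later is May 24, 2001.
May 24, 2001 is a listed holiday; the next business day is May 25, 2001 (Friday).
With the 15-day extension, May 25, 2001 becomes June 9, 2001.
June 9, 2001 falls on a Saturday. Rolling to the next business day gives June 11, 2001, a Monday.
The 3-business-day extension runs from June 11, 2001 to June 14, 2001.
June 14, 2001 (Thursday) is already a business day.
Final deadline: June 14, 2001.

June 14, 2001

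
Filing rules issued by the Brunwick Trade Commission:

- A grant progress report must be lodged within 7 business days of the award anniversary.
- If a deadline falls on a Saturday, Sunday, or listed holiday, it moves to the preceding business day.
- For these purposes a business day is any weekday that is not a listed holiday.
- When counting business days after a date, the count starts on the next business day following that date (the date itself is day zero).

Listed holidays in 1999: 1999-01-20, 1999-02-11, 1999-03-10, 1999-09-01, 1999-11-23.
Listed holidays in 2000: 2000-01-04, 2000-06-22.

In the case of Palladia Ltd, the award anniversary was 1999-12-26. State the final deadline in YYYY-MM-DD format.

Starting the day after 1999-12-26 and counting 7 business days lands on 2000-01-05.
2000-01-05 is a Wednesday and not a listed holiday, so it stands.
So the filing is due 2000-01-05.

2000-01-05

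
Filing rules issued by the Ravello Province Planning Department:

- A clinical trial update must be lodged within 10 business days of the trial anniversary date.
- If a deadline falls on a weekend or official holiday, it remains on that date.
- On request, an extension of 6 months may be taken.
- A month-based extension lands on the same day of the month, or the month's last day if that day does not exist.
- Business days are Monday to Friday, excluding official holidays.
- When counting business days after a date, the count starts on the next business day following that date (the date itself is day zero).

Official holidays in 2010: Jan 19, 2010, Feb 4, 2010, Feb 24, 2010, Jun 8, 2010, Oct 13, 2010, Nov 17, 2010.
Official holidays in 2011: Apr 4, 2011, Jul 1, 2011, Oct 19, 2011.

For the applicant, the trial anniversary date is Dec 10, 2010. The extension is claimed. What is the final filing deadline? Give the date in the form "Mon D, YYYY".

Counting 10 business days after Dec 10, 2010 (skipping weekends and listed holidays) reaches Dec 24, 2010.
No adjustment is made for weekends or holidays, so Dec 24, 2010 stands.
Add 6 months to Dec 24, 2010: Jun 24, 2011.
Jun 24, 2011 is a Friday; no weekend or holiday adjustment applies.
Deadline: Jun 24, 2011.

Jun 24, 2011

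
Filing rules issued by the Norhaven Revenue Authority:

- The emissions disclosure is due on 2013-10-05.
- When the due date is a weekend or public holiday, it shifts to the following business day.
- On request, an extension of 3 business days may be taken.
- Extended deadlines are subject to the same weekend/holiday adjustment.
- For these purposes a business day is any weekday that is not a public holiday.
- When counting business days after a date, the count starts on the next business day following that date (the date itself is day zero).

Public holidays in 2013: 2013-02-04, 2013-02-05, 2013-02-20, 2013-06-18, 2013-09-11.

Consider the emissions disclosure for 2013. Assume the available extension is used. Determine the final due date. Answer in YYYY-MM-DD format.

The statutory due date is 2013-10-05.
Because 2013-10-05 is a Saturday, the deadline becomes 2013-10-07 (Monday).
Applying the 3-business-day extension: 3 business days after 2013-10-07 is 2013-10-10.
2013-10-10 (Thursday) is already a business day.
Deadline: 2013-10-10.

2013-10-10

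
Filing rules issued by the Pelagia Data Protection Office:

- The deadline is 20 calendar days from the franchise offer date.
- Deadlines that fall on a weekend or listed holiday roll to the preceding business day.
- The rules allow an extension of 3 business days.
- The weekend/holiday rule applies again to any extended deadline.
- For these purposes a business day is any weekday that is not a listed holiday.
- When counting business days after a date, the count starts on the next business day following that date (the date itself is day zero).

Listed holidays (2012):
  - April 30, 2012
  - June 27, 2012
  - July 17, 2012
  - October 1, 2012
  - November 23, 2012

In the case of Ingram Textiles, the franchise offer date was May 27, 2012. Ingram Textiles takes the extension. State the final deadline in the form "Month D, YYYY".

June 20, 2012

From May 27, 2012, 20 calendar days later is June 16, 2012.
Because June 16, 2012 is a Saturday, the deadline becomes June 15, 2012 (Friday).
The 3-business-day extension runs from June 15, 2012 to June 20, 2012.
June 20, 2012 falls on a Wednesday, which is a business day, so no adjustment is needed.
Deadline: June 20, 2012.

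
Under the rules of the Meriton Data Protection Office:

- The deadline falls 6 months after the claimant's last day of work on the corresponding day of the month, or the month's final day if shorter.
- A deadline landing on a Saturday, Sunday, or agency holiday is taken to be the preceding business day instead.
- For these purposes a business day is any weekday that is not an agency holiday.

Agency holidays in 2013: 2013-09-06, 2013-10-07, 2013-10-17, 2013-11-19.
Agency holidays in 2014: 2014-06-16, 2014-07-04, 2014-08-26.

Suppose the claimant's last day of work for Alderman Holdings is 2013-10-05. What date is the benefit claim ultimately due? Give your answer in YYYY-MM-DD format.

2014-04-04

6 months from 2013-10-05 is 2014-04-05.
2014-04-05 is a Saturday; the preceding business day is 2014-04-04 (Friday).
Deadline: 2014-04-04.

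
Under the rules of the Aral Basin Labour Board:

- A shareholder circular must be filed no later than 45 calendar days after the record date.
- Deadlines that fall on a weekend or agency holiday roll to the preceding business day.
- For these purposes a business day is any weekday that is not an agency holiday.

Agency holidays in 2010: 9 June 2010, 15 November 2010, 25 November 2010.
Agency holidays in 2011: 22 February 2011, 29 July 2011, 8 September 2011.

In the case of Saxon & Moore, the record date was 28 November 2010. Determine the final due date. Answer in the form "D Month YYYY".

12 January 2011

Trigger date 28 November 2010 + 45 calendar days = 12 January 2011.
Since 12 January 2011 is a Wednesday and not a holiday, the date is unchanged.
So the filing is due 12 January 2011.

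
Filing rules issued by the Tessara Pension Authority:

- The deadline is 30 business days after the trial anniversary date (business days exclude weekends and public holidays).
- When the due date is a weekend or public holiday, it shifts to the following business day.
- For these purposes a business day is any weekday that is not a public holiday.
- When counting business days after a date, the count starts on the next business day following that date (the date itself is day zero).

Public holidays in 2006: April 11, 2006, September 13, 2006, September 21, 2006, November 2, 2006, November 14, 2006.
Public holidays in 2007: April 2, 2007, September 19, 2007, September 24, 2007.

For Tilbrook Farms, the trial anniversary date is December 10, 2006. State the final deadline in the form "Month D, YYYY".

Counting 30 business days after December 10, 2006 (skipping weekends and listed holidays) reaches January 19, 2007.
Since January 19, 2007 is a Friday and not a holiday, the date is unchanged.
The final due date is January 19, 2007.

January 19, 2007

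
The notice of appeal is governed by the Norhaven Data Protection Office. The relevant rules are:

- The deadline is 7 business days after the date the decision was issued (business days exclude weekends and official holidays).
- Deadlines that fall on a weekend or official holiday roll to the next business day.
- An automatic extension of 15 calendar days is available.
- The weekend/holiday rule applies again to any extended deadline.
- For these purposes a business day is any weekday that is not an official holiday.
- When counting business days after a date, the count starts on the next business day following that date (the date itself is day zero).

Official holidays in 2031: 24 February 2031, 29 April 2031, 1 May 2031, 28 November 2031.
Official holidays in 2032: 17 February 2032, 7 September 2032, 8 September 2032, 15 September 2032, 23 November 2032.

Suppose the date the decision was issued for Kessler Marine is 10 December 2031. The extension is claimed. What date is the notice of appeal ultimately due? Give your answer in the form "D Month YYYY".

5 January 2032

7 business days after 10 December 2031, excluding weekends and holidays, is 19 December 2031.
Since 19 December 2031 is a Friday and not a holiday, the date is unchanged.
The 15-calendar-day extension moves the deadline from 19 December 2031 to 3 January 2032.
3 January 2032 is a Saturday; the next business day is 5 January 2032 (Monday).
The final due date is 5 January 2032.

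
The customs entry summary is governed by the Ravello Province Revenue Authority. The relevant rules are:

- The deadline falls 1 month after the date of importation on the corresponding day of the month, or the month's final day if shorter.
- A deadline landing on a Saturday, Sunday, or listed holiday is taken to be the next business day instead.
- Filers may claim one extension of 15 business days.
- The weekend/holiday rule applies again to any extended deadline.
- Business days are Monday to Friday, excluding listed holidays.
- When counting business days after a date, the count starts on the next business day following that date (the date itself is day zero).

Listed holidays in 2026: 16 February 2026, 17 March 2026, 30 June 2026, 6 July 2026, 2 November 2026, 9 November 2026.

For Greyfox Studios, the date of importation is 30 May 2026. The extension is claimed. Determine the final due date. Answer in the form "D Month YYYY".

1 month after 30 May 2026, on the same day of the month, is 30 June 2026.
30 June 2026 is a listed holiday, so it moves to the next business day, 1 July 2026 (Wednesday).
The 15-business-day extension runs from 1 July 2026 to 23 July 2026.
23 July 2026 is a Thursday and not a listed holiday, so it stands.
Final deadline: 23 July 2026.

23 July 2026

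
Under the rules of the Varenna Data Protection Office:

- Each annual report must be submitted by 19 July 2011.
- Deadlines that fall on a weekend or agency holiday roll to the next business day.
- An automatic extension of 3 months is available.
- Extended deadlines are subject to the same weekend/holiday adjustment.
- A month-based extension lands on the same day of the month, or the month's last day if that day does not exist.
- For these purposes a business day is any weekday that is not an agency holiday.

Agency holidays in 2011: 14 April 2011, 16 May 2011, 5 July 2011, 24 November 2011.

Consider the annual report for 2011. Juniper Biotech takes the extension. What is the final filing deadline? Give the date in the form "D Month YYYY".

19 October 2011

Start from the fixed due date, 19 July 2011.
19 July 2011 (Tuesday) is already a business day.
Applying the 3 months extension: 3 months after 19 July 2011 is 19 October 2011.
19 October 2011 is a Wednesday and not a listed holiday, so it stands.
The final due date is 19 October 2011.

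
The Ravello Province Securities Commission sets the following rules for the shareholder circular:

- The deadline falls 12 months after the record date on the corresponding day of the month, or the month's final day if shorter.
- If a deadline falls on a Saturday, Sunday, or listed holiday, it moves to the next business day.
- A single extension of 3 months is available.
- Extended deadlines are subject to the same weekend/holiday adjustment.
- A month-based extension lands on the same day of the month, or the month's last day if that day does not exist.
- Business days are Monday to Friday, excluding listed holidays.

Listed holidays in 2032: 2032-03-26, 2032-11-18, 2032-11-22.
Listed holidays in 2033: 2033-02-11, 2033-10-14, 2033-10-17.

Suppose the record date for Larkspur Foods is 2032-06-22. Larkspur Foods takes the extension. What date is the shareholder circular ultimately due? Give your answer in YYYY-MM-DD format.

2033-09-22

12 months from 2032-06-22 is 2033-06-22.
2033-06-22 is a Wednesday and not a listed holiday, so it stands.
The 3 months extension carries 2033-06-22 to 2033-09-22.
2033-09-22 falls on a Thursday, which is a business day, so no adjustment is needed.
The final due date is 2033-09-22.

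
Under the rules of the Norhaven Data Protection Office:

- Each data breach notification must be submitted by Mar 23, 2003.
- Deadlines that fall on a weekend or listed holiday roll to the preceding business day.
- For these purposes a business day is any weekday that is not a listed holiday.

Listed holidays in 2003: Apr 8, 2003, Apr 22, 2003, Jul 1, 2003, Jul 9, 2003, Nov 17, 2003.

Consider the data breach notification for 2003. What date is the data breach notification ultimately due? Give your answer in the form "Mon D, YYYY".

Mar 21, 2003

Start from the fixed due date, Mar 23, 2003.
Because Mar 23, 2003 is a Sunday, the deadline becomes Mar 21, 2003 (Friday).
Deadline: Mar 21, 2003.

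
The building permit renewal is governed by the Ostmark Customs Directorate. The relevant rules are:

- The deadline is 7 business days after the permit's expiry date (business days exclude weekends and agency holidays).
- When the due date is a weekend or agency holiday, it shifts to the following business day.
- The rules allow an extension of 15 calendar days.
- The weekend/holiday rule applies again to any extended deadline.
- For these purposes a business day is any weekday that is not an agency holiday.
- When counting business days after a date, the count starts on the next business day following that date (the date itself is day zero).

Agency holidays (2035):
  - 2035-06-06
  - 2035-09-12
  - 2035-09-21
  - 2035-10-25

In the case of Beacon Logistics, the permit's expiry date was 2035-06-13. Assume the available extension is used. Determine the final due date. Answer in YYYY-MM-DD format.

2035-07-09

Starting the day after 2035-06-13 and counting 7 business days lands on 2035-06-22.
Since 2035-06-22 is a Friday and not a holiday, the date is unchanged.
With the 15-day extension, 2035-06-22 becomes 2035-07-07.
2035-07-07 is a Saturday; the next business day is 2035-07-09 (Monday).
Deadline: 2035-07-09.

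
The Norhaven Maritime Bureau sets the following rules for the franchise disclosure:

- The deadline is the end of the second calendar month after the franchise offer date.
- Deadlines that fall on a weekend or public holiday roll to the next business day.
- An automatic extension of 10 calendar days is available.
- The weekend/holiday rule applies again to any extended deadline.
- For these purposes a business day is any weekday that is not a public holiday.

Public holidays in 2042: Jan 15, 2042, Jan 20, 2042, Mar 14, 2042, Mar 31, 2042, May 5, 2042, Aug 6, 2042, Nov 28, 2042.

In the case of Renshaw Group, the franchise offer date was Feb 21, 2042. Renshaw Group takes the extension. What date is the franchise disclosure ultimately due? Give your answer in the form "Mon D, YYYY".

The second month after Feb 21, 2042 is April 2042, whose last day is Apr 30, 2042.
Since Apr 30, 2042 is a Wednesday and not a holiday, the date is unchanged.
Applying the 10-calendar-day extension: Apr 30, 2042 + 10 days = May 10, 2042.
Because May 10, 2042 is a Saturday, the deadline becomes May 12, 2042 (Monday).
Final deadline: May 12, 2042.

May 12, 2042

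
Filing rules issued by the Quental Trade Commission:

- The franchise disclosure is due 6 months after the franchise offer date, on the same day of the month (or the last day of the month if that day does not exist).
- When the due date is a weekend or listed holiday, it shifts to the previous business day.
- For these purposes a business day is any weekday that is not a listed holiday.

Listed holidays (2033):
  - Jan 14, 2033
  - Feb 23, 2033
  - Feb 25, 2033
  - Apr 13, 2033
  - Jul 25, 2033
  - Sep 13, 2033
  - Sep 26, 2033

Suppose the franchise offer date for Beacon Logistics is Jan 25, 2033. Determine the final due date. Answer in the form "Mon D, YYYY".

Jul 22, 2033

6 months after Jan 25, 2033, on the same day of the month, is Jul 25, 2033.
Jul 25, 2033 falls on a listed holiday. Rolling to the preceding business day gives Jul 22, 2033, a Friday.
Final deadline: Jul 22, 2033.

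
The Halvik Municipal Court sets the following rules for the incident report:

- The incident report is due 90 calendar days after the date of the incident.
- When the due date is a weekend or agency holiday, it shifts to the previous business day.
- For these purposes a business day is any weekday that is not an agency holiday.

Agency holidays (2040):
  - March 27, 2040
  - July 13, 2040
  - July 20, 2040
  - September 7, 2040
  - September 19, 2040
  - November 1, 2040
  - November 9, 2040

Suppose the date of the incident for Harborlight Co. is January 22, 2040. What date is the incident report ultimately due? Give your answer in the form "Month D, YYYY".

90 calendar days after January 22, 2040 is April 21, 2040.
April 21, 2040 is a Saturday, so it moves to the preceding business day, April 20, 2040 (Friday).
The final due date is April 20, 2040.

April 20, 2040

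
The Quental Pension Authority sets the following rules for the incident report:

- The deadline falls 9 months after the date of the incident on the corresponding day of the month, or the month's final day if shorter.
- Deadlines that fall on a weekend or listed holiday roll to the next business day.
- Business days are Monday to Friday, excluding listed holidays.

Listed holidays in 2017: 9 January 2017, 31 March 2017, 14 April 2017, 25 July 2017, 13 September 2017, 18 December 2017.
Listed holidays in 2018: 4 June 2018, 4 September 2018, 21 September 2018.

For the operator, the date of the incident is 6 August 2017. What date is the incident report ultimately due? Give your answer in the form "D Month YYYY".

9 months from 6 August 2017 is 6 May 2018.
6 May 2018 is a Sunday; the next business day is 7 May 2018 (Monday).
The final due date is 7 May 2018.

7 May 2018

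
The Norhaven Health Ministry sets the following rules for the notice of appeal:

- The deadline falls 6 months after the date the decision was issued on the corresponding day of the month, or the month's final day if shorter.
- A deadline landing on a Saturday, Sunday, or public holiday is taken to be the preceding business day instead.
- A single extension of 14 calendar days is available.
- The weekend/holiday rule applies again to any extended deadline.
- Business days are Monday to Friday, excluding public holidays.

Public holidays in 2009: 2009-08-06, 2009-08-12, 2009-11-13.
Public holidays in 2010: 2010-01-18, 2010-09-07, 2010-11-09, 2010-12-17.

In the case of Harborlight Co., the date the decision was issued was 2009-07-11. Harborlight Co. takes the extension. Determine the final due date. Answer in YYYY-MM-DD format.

2010-01-25

Moving 6 months forward from 2009-07-11 on the corresponding day gives 2010-01-11.
2010-01-11 (Monday) is already a business day.
The 14-calendar-day extension moves the deadline from 2010-01-11 to 2010-01-25.
2010-01-25 (Monday) is already a business day.
So the filing is due 2010-01-25.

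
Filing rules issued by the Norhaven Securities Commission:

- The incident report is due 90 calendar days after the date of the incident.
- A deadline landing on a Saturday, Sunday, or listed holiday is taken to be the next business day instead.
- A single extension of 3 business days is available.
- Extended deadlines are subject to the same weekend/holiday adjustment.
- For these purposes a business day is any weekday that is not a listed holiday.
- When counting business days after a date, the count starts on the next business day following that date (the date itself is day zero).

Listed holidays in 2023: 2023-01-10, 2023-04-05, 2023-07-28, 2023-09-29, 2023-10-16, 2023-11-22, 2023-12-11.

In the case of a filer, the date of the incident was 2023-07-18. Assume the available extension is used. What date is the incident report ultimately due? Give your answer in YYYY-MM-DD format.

2023-10-20

90 calendar days after 2023-07-18 is 2023-10-16.
Because 2023-10-16 is a listed holiday, the deadline becomes 2023-10-17 (Tuesday).
Counting 3 further business days from 2023-10-17 reaches 2023-10-20.
2023-10-20 (Friday) is already a business day.
So the filing is due 2023-10-20.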